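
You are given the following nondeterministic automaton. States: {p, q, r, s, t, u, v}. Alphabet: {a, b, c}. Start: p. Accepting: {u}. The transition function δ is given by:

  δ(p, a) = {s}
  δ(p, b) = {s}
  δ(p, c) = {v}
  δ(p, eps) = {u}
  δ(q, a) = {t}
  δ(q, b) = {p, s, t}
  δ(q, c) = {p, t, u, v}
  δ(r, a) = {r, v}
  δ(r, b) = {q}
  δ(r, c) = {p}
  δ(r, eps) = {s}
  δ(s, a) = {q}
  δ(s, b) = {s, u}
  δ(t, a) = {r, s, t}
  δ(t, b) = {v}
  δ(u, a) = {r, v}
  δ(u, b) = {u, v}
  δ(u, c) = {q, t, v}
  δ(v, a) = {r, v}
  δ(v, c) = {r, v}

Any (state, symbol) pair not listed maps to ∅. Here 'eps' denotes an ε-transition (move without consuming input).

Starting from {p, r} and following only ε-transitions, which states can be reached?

Begin with {p, r}.
ε-move r → s; add s.
ε-move p → u; add u.

{p, r, s, u}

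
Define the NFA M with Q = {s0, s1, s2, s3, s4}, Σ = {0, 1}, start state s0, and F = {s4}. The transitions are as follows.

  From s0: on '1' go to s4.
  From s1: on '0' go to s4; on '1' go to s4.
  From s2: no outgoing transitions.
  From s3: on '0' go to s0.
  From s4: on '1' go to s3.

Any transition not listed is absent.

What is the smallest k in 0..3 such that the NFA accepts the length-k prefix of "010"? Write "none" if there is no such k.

none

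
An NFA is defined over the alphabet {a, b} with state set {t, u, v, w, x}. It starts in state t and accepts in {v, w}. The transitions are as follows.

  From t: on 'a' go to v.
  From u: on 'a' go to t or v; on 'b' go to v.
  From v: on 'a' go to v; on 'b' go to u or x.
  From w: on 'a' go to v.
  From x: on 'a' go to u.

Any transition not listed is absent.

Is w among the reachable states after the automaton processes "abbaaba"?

No

Start in {t}.
Read 'a': t→{v}; now {v}.
Read 'b': v→{u, x}; now {u, x}.
Read 'b': u→{v}, x→∅; now {v}.
Read 'a': v→{v}; now {v}.
Read 'a': v→{v}; now {v}.
Read 'b': v→{u, x}; now {u, x}.
Read 'a': u→{t, v}, x→{u}; now {t, u, v}.
State w is not in {t, u, v}.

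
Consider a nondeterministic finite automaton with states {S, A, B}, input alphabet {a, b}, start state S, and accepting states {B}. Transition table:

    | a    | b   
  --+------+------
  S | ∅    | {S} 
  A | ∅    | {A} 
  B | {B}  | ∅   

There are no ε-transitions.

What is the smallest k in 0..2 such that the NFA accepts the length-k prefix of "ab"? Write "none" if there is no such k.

none

Start in {S}.
Read 'a': S→∅; now ∅.
The set is empty and remains empty for the remaining 1 symbol.
No reachable set along the way intersects F.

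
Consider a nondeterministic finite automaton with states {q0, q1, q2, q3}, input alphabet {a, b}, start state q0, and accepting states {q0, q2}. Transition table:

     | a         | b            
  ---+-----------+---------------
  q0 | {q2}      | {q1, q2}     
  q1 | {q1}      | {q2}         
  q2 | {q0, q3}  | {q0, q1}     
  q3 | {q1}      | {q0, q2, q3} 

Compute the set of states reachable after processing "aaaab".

Start in {q0}.
Read 'a': {q0} → {q2}.
Read 'a': {q2} → {q0, q3}.
Read 'a': {q0, q3} → {q1, q2}.
Read 'a': {q1, q2} → {q0, q1, q3}.
Read 'b': {q0, q1, q3} → {q0, q1, q2, q3}.

{q0, q1, q2, q3}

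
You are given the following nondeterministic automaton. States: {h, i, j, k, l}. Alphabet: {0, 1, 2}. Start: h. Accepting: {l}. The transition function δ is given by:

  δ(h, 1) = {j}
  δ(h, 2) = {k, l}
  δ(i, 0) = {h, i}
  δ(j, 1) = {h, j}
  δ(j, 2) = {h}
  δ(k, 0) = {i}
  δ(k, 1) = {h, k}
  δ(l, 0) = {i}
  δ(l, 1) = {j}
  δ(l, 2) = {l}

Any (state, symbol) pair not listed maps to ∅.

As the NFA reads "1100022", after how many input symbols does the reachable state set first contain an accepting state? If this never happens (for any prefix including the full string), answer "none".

none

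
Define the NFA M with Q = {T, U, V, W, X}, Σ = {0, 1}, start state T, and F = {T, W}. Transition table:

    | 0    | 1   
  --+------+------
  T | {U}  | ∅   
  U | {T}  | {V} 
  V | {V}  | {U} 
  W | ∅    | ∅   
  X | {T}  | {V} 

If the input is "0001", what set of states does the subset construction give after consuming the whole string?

Start in {T}.
Read '0': T→{U}; now {U}.
Read '0': U→{T}; now {T}.
Read '0': T→{U}; now {U}.
Read '1': U→{V}; now {V}.

{V}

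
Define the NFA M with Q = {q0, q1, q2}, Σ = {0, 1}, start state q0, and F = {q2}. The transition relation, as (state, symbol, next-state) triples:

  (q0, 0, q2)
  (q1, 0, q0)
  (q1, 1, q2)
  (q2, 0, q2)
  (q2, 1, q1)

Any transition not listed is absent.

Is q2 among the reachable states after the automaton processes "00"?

Start in {q0}.
Read '0': {q0} → {q2}.
Read '0': {q2} → {q2}.
State q2 is in {q2}.

Yes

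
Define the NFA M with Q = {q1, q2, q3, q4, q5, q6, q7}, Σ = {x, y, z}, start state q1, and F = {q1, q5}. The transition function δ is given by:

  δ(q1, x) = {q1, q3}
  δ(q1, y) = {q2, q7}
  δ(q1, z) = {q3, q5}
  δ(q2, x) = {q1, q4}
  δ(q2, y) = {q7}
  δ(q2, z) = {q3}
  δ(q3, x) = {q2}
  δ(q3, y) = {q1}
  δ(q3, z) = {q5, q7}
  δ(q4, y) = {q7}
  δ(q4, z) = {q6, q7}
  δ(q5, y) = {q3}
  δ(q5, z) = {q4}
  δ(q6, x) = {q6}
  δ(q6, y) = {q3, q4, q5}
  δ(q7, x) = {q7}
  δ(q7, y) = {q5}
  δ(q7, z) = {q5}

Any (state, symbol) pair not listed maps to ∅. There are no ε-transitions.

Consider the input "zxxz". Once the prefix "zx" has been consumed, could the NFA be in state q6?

No

Start in {q1}.
Read 'z': q1→{q3, q5}; now {q3, q5}.
Read 'x': q3→{q2}, q5→∅; now {q2}.
State q6 is not in {q2}.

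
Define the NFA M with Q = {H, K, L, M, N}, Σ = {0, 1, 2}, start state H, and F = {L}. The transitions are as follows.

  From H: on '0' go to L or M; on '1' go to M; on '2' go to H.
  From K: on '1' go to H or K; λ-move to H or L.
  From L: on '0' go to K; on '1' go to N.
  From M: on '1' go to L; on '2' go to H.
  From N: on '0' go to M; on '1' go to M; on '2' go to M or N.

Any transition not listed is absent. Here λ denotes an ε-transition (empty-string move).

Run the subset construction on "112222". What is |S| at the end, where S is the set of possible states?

0

Start in {H}.
Read '1': H→{M}; now {M}.
Read '1': M→{L}; now {L}.
Read '2': L→∅; now ∅.
The set is empty and remains empty for the remaining 3 symbols.
That set has 0 states.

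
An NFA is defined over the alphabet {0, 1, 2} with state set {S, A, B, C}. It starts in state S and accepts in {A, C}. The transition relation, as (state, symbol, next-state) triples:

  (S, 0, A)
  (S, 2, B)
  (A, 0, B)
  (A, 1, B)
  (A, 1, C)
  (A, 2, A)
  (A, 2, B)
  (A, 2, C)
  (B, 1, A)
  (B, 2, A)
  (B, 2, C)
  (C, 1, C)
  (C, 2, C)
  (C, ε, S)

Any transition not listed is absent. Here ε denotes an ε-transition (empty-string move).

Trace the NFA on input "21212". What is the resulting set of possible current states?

Start in {S}.
Read '2': S→{B}; now {B}.
Read '1': B→{A}; now {A}.
Read '2': A→{A, B, C}; union {A, B, C}; ε-closure = {S, A, B, C}.
Read '1': S→∅, A→{B, C}, B→{A}, C→{C}; union {A, B, C}; ε-closure = {S, A, B, C}.
Read '2': S→{B}, A→{A, B, C}, B→{A, C}, C→{C}; union {A, B, C}; ε-closure = {S, A, B, C}.

{S, A, B, C}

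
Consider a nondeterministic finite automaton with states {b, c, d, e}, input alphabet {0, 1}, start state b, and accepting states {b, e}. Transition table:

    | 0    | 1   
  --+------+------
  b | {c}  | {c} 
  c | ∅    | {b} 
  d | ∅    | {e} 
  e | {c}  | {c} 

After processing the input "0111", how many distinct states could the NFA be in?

1

Start in {b}.
Read '0': b→{c}; now {c}.
Read '1': c→{b}; now {b}.
Read '1': b→{c}; now {c}.
Read '1': c→{b}; now {b}.
That set has 1 state.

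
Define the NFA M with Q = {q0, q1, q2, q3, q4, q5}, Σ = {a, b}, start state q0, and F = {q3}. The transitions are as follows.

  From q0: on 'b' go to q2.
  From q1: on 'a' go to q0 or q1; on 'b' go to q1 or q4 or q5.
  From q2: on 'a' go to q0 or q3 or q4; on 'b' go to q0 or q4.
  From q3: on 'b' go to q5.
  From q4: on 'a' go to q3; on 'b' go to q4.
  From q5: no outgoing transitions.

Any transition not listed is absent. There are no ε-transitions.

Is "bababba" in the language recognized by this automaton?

Start in {q0}.
Read 'b': {q0} → {q2}.
Read 'a': {q2} → {q0, q3, q4}.
Read 'b': {q0, q3, q4} → {q2, q4, q5}.
Read 'a': {q2, q4, q5} → {q0, q3, q4}.
Read 'b': {q0, q3, q4} → {q2, q4, q5}.
Read 'b': {q2, q4, q5} → {q0, q4}.
Read 'a': {q0, q4} → {q3}.
The final set {q3} contains the accepting state q3.

Yes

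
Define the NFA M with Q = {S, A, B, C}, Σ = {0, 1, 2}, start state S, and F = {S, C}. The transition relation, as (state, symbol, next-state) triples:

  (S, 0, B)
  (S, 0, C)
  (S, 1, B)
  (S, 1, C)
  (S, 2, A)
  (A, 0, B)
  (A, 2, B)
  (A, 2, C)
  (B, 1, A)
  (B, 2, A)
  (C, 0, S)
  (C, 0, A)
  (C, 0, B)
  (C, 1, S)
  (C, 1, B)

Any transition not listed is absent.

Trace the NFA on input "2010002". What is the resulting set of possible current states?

∅

Start in {S}.
Read '2': S→{A}; now {A}.
Read '0': A→{B}; now {B}.
Read '1': B→{A}; now {A}.
Read '0': A→{B}; now {B}.
Read '0': B→∅; now ∅.
The set is empty and remains empty for the remaining 2 symbols.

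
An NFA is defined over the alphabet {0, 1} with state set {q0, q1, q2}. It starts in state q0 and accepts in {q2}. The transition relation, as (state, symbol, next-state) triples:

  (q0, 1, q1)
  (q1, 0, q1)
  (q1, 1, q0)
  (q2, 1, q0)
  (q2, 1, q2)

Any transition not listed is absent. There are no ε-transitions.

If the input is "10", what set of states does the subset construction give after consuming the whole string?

{q1}

Start in {q0}.
Read '1': {q0} → {q1}.
Read '0': {q1} → {q1}.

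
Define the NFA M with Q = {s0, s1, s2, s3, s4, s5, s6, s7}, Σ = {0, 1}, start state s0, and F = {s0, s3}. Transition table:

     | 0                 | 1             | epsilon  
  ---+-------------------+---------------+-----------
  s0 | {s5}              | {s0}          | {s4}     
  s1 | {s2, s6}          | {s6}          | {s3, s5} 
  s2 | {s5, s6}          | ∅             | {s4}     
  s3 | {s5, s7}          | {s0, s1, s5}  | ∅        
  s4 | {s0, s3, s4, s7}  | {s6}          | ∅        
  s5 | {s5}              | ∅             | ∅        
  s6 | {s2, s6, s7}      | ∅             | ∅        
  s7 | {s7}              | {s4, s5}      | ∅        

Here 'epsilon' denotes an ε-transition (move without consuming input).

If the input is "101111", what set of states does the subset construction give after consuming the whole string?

Start: ε-closure({s0}) = {s0, s4}.
Read '1': {s0, s4} → {s0, s4, s6}.
Read '0': {s0, s4, s6} → {s0, s2, s3, s4, s5, s6, s7}.
Read '1': {s0, s2, s3, s4, s5, s6, s7} → {s0, s1, s3, s4, s5, s6}.
Read '1': {s0, s1, s3, s4, s5, s6} → {s0, s1, s3, s4, s5, s6}.
Read '1': {s0, s1, s3, s4, s5, s6} → {s0, s1, s3, s4, s5, s6}.
Read '1': {s0, s1, s3, s4, s5, s6} → {s0, s1, s3, s4, s5, s6}.

{s0, s1, s3, s4, s5, s6}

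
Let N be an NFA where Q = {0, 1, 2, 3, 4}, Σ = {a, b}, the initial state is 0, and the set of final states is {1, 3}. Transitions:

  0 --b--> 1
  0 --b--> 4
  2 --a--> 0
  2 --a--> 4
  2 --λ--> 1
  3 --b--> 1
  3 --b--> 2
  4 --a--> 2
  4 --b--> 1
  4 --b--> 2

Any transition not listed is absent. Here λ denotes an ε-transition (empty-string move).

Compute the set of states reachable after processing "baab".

{1, 2, 4}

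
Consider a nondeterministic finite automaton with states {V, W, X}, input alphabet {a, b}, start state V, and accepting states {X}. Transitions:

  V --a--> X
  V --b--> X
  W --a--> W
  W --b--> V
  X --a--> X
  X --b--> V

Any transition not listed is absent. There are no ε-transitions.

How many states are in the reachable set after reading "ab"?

1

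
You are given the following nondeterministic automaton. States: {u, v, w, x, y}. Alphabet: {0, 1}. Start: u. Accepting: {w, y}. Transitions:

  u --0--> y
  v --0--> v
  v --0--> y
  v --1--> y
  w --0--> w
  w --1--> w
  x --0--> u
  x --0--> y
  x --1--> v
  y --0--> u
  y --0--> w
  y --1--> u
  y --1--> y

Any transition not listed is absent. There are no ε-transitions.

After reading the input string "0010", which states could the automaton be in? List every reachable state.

Start in {u}.
Read '0': u→{y}; now {y}.
Read '0': y→{u, w}; now {u, w}.
Read '1': u→∅, w→{w}; now {w}.
Read '0': w→{w}; now {w}.

{w}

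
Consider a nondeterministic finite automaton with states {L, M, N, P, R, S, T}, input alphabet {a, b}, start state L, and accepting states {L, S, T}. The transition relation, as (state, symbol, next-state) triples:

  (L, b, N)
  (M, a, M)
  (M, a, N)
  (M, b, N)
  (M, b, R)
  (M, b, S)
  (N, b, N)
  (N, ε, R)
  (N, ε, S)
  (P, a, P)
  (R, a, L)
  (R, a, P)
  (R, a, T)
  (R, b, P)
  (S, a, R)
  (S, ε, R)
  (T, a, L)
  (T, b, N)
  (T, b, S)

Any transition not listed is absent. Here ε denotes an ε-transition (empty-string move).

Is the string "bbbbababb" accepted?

Start in {L}.
Read 'b': L→{N}; union {N}; ε-closure = {N, R, S}.
Read 'b': N→{N}, R→{P}, S→∅; union {N, P}; ε-closure = {N, P, R, S}.
Read 'b': N→{N}, P→∅, R→{P}, S→∅; union {N, P}; ε-closure = {N, P, R, S}.
Read 'b': N→{N}, P→∅, R→{P}, S→∅; union {N, P}; ε-closure = {N, P, R, S}.
Read 'a': N→∅, P→{P}, R→{L, P, T}, S→{R}; now {L, P, R, T}.
Read 'b': L→{N}, P→∅, R→{P}, T→{N, S}; union {N, P, S}; ε-closure = {N, P, R, S}.
Read 'a': N→∅, P→{P}, R→{L, P, T}, S→{R}; now {L, P, R, T}.
Read 'b': L→{N}, P→∅, R→{P}, T→{N, S}; union {N, P, S}; ε-closure = {N, P, R, S}.
Read 'b': N→{N}, P→∅, R→{P}, S→∅; union {N, P}; ε-closure = {N, P, R, S}.
The final set {N, P, R, S} contains the accepting state S.

Yes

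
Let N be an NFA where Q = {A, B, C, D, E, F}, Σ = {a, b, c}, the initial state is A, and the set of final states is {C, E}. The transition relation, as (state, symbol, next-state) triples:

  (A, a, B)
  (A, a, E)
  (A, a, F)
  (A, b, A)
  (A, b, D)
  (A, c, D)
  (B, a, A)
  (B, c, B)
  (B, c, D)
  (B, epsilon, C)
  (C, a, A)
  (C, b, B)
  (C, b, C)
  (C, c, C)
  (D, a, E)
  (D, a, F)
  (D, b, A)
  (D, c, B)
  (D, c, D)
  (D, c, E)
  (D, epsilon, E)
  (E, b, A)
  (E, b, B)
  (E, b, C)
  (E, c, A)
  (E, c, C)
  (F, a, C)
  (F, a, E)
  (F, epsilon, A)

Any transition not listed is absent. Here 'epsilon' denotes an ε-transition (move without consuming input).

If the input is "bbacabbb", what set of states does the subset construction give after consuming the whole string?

Start in {A}.
Read 'b': {A} → {A, D, E}.
Read 'b': {A, D, E} → {A, B, C, D, E}.
Read 'a': {A, B, C, D, E} → {A, B, C, E, F}.
Read 'c': {A, B, C, E, F} → {A, B, C, D, E}.
Read 'a': {A, B, C, D, E} → {A, B, C, E, F}.
Read 'b': {A, B, C, E, F} → {A, B, C, D, E}.
Read 'b': {A, B, C, D, E} → {A, B, C, D, E}.
Read 'b': {A, B, C, D, E} → {A, B, C, D, E}.

{A, B, C, D, E}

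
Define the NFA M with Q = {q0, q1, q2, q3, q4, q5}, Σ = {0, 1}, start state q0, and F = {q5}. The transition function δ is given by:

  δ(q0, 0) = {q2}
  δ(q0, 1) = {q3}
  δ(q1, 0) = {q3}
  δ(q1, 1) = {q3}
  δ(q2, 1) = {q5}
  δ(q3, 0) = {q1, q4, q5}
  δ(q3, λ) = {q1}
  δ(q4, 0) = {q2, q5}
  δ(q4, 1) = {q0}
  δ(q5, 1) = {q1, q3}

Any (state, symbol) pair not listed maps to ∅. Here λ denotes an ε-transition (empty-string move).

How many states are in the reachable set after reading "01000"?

Start in {q0}.
Read '0': {q0} → {q2}.
Read '1': {q2} → {q5}.
Read '0': {q5} → ∅.
The set is empty and remains empty for the remaining 2 symbols.
That set has 0 states.

0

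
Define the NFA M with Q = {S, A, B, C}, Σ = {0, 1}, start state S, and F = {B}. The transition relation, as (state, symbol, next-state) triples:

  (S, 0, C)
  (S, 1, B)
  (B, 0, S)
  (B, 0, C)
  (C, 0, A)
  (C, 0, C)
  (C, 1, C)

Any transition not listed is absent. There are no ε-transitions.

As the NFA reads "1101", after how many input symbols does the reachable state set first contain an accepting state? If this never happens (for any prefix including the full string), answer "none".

1

Start in {S}.
Read '1': S→{B}; now {B}.
None of the earlier sets intersect F, but {B} does.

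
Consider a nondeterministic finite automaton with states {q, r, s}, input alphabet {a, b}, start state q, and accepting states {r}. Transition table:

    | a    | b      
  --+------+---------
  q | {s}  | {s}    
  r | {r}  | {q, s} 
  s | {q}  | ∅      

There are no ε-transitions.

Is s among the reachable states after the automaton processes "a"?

Yes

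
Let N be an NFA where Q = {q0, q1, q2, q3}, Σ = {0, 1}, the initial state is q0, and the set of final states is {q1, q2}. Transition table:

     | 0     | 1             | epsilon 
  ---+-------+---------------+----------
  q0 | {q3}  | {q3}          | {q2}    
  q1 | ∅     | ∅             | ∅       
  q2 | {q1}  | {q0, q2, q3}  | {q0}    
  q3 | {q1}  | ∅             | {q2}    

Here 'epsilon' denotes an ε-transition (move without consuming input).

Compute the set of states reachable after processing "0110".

Start: ε-closure({q0}) = {q0, q2}.
Read '0': q0→{q3}, q2→{q1}; union {q1, q3}; ε-closure = {q0, q1, q2, q3}.
Read '1': q0→{q3}, q1→∅, q2→{q0, q2, q3}, q3→∅; now {q0, q2, q3}.
Read '1': q0→{q3}, q2→{q0, q2, q3}, q3→∅; now {q0, q2, q3}.
Read '0': q0→{q3}, q2→{q1}, q3→{q1}; union {q1, q3}; ε-closure = {q0, q1, q2, q3}.

{q0, q1, q2, q3}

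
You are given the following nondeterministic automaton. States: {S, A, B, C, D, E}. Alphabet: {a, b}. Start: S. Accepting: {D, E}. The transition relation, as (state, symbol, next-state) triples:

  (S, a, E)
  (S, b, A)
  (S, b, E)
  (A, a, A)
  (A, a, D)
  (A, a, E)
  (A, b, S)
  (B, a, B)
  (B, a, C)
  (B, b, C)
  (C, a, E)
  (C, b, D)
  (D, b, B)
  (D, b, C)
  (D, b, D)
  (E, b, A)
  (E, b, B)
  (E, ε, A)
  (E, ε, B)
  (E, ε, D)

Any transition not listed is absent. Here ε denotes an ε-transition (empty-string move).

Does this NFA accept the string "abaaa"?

Yes

Start in {S}.
Read 'a': S→{E}; union {E}; ε-closure = {A, B, D, E}.
Read 'b': A→{S}, B→{C}, D→{B, C, D}, E→{A, B}; now {S, A, B, C, D}.
Read 'a': S→{E}, A→{A, D, E}, B→{B, C}, C→{E}, D→∅; now {A, B, C, D, E}.
Read 'a': A→{A, D, E}, B→{B, C}, C→{E}, D→∅, E→∅; now {A, B, C, D, E}.
Read 'a': A→{A, D, E}, B→{B, C}, C→{E}, D→∅, E→∅; now {A, B, C, D, E}.
The final set {A, B, C, D, E} contains the accepting states D, E.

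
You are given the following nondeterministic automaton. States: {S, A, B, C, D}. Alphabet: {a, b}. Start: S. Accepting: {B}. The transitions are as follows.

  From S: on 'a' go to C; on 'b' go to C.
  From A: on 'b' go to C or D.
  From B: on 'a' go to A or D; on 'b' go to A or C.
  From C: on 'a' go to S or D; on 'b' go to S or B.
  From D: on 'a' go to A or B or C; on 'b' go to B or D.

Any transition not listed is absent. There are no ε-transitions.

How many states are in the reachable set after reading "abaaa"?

5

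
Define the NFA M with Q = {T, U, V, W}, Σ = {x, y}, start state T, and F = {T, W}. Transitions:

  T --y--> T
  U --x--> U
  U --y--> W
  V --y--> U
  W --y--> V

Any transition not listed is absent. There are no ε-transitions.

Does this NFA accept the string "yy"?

Start in {T}.
Read 'y': T→{T}; now {T}.
Read 'y': T→{T}; now {T}.
The final set {T} contains the accepting state T.

Yes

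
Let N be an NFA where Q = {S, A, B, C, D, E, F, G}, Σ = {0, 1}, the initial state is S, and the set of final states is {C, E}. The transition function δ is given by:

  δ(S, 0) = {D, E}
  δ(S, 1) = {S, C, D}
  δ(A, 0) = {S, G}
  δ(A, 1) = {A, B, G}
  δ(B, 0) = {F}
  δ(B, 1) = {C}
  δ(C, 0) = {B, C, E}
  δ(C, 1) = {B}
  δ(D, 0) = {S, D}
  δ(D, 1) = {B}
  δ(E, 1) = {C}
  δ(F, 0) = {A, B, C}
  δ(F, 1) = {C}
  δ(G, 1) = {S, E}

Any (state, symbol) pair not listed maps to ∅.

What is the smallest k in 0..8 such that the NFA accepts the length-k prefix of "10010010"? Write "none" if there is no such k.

1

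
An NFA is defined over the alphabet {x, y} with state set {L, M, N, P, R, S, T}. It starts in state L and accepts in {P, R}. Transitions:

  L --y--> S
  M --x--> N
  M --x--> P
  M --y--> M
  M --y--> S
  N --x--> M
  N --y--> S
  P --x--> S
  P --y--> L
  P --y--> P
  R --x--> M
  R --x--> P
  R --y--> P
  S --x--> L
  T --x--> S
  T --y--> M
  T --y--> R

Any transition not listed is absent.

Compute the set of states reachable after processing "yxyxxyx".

∅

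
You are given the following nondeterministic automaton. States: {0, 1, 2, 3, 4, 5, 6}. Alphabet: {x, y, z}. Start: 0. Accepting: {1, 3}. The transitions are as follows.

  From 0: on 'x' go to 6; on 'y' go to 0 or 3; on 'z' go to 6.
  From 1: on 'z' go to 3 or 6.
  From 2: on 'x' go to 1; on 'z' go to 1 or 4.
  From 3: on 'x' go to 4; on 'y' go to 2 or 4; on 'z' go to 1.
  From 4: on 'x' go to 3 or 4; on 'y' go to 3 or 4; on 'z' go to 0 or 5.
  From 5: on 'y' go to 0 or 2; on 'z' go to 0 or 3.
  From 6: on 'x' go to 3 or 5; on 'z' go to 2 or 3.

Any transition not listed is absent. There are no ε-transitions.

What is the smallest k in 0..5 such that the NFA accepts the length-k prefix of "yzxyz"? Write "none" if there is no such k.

1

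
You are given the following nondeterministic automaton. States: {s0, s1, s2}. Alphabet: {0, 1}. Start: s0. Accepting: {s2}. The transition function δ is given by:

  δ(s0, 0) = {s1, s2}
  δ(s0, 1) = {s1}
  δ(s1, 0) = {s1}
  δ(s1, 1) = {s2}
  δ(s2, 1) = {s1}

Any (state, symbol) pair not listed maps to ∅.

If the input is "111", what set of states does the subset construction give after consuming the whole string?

{s1}

Start in {s0}.
Read '1': {s0} → {s1}.
Read '1': {s1} → {s2}.
Read '1': {s2} → {s1}.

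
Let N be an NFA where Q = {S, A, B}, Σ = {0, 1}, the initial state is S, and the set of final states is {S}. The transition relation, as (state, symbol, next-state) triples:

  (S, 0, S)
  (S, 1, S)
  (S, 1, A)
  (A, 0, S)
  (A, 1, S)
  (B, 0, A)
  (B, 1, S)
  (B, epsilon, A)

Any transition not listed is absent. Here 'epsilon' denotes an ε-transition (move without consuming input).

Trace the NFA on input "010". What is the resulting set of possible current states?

{S}

Start in {S}.
Read '0': S→{S}; now {S}.
Read '1': S→{S, A}; now {S, A}.
Read '0': S→{S}, A→{S}; now {S}.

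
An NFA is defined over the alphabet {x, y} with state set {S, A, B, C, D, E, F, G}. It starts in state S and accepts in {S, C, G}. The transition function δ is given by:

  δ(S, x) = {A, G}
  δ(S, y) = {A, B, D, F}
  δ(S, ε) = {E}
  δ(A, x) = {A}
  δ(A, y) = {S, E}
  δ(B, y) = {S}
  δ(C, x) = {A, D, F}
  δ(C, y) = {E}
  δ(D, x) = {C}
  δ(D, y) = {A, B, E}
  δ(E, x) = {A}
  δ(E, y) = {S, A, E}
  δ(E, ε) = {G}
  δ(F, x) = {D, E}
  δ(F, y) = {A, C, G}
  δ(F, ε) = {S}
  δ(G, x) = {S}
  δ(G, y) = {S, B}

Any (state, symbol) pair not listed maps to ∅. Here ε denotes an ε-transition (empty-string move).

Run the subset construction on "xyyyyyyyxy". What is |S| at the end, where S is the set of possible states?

8

Start: ε-closure({S}) = {S, E, G}.
Read 'x': {S, E, G} → {S, A, E, G}.
Read 'y': {S, A, E, G} → {S, A, B, D, E, F, G}.
Read 'y': {S, A, B, D, E, F, G} → {S, A, B, C, D, E, F, G}.
Read 'y': {S, A, B, C, D, E, F, G} → {S, A, B, C, D, E, F, G}.
Read 'y': {S, A, B, C, D, E, F, G} → {S, A, B, C, D, E, F, G}.
Read 'y': {S, A, B, C, D, E, F, G} → {S, A, B, C, D, E, F, G}.
Read 'y': {S, A, B, C, D, E, F, G} → {S, A, B, C, D, E, F, G}.
Read 'y': {S, A, B, C, D, E, F, G} → {S, A, B, C, D, E, F, G}.
Read 'x': {S, A, B, C, D, E, F, G} → {S, A, C, D, E, F, G}.
Read 'y': {S, A, C, D, E, F, G} → {S, A, B, C, D, E, F, G}.
That set has 8 states.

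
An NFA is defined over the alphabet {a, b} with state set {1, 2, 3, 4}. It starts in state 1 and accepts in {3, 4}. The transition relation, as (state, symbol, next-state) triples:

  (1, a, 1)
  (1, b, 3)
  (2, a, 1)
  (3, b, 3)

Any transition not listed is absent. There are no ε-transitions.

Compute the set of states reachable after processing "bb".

{3}

Start in {1}.
Read 'b': {1} → {3}.
Read 'b': {3} → {3}.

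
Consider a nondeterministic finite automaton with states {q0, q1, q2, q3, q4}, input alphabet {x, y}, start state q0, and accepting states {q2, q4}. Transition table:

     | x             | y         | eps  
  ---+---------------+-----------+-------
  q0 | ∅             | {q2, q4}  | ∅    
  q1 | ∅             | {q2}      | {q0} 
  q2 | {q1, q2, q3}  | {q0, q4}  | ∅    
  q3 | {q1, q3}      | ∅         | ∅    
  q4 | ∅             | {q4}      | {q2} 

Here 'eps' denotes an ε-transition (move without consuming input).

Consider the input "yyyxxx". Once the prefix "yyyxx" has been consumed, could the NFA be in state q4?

No

Start in {q0}.
Read 'y': q0→{q2, q4}; now {q2, q4}.
Read 'y': q2→{q0, q4}, q4→{q4}; union {q0, q4}; ε-closure = {q0, q2, q4}.
Read 'y': q0→{q2, q4}, q2→{q0, q4}, q4→{q4}; now {q0, q2, q4}.
Read 'x': q0→∅, q2→{q1, q2, q3}, q4→∅; union {q1, q2, q3}; ε-closure = {q0, q1, q2, q3}.
Read 'x': q0→∅, q1→∅, q2→{q1, q2, q3}, q3→{q1, q3}; union {q1, q2, q3}; ε-closure = {q0, q1, q2, q3}.
State q4 is not in {q0, q1, q2, q3}.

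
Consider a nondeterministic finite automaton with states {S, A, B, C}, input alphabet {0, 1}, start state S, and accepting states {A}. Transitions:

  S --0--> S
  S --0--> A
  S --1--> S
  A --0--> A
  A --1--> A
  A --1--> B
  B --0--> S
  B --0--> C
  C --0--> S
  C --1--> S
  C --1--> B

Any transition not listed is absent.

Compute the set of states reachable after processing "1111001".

{S, A, B}

Start in {S}.
Read '1': {S} → {S}.
Read '1': {S} → {S}.
Read '1': {S} → {S}.
Read '1': {S} → {S}.
Read '0': {S} → {S, A}.
Read '0': {S, A} → {S, A}.
Read '1': {S, A} → {S, A, B}.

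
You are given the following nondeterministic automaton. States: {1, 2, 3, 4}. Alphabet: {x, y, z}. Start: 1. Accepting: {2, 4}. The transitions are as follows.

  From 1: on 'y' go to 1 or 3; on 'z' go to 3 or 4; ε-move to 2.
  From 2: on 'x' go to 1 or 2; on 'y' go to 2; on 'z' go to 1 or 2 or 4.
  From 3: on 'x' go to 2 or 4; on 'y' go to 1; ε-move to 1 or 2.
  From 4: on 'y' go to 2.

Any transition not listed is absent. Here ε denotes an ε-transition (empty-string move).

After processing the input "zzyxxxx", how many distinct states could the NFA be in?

2

Start: ε-closure({1}) = {1, 2}.
Read 'z': 1→{3, 4}, 2→{1, 2, 4}; now {1, 2, 3, 4}.
Read 'z': 1→{3, 4}, 2→{1, 2, 4}, 3→∅, 4→∅; now {1, 2, 3, 4}.
Read 'y': 1→{1, 3}, 2→{2}, 3→{1}, 4→{2}; now {1, 2, 3}.
Read 'x': 1→∅, 2→{1, 2}, 3→{2, 4}; now {1, 2, 4}.
Read 'x': 1→∅, 2→{1, 2}, 4→∅; now {1, 2}.
Read 'x': 1→∅, 2→{1, 2}; now {1, 2}.
Read 'x': 1→∅, 2→{1, 2}; now {1, 2}.
That set has 2 states.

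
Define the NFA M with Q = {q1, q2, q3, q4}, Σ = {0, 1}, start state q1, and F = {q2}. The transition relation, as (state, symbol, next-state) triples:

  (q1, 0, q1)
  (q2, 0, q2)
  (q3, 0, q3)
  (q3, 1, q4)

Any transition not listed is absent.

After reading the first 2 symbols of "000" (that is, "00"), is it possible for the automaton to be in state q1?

Start in {q1}.
Read '0': q1→{q1}; now {q1}.
Read '0': q1→{q1}; now {q1}.
State q1 is in {q1}.

Yes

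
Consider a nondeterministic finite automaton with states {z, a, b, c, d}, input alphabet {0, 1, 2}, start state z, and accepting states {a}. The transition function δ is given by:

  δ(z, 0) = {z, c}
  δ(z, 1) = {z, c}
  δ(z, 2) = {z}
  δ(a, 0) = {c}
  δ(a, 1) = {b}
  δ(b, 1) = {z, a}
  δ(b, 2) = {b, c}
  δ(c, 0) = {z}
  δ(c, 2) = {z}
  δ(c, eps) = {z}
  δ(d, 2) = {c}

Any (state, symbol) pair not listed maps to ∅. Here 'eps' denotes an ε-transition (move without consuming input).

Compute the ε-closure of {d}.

{d}

Begin with {d}.
No ε-moves leave this set, so the closure equals the set itself.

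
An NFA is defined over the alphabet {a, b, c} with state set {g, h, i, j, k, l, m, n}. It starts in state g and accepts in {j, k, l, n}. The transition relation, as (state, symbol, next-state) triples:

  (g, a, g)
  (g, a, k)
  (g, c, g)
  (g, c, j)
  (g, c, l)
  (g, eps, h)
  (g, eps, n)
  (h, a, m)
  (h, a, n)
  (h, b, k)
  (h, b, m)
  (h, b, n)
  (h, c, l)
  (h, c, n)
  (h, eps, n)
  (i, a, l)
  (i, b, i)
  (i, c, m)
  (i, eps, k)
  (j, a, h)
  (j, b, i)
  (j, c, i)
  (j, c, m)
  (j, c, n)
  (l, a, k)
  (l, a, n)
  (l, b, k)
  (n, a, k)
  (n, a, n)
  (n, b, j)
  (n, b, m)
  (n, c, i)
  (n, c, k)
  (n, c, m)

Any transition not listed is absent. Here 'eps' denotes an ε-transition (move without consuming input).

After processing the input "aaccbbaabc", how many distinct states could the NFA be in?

Start: ε-closure({g}) = {g, h, n}.
Read 'a': {g, h, n} → {g, h, k, m, n}.
Read 'a': {g, h, k, m, n} → {g, h, k, m, n}.
Read 'c': {g, h, k, m, n} → {g, h, i, j, k, l, m, n}.
Read 'c': {g, h, i, j, k, l, m, n} → {g, h, i, j, k, l, m, n}.
Read 'b': {g, h, i, j, k, l, m, n} → {i, j, k, m, n}.
Read 'b': {i, j, k, m, n} → {i, j, k, m}.
Read 'a': {i, j, k, m} → {h, l, n}.
Read 'a': {h, l, n} → {k, m, n}.
Read 'b': {k, m, n} → {j, m}.
Read 'c': {j, m} → {i, k, m, n}.
That set has 4 states.

4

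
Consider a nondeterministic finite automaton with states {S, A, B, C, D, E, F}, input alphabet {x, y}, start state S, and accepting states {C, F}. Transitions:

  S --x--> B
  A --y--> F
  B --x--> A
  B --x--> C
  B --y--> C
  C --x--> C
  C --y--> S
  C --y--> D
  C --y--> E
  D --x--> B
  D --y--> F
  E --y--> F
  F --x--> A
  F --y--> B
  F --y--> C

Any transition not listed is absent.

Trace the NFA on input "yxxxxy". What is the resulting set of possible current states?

∅

Start in {S}.
Read 'y': S→∅; now ∅.
The set is empty and remains empty for the remaining 5 symbols.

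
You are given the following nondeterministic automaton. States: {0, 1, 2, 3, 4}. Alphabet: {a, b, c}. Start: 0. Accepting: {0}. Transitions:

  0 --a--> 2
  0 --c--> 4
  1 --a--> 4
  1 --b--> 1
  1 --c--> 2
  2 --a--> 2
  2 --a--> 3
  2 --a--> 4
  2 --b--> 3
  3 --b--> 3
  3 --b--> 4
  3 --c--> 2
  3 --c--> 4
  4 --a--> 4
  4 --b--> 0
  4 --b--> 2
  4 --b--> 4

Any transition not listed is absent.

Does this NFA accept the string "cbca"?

Start in {0}.
Read 'c': 0→{4}; now {4}.
Read 'b': 4→{0, 2, 4}; now {0, 2, 4}.
Read 'c': 0→{4}, 2→∅, 4→∅; now {4}.
Read 'a': 4→{4}; now {4}.
The final set {4} contains no accepting state.

No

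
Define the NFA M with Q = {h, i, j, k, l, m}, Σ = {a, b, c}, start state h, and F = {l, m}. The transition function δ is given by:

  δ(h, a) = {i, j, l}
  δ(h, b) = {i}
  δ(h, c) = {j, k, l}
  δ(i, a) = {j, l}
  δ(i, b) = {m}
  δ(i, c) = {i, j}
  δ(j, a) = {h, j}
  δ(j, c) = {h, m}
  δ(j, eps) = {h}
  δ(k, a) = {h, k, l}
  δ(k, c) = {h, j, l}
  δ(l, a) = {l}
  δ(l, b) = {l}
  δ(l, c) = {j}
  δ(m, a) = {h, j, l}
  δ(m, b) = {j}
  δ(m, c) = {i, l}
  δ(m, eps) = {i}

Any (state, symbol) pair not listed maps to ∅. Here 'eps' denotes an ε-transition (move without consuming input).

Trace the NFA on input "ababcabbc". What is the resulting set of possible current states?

Start in {h}.
Read 'a': h→{i, j, l}; union {i, j, l}; ε-closure = {h, i, j, l}.
Read 'b': h→{i}, i→{m}, j→∅, l→{l}; now {i, l, m}.
Read 'a': i→{j, l}, l→{l}, m→{h, j, l}; now {h, j, l}.
Read 'b': h→{i}, j→∅, l→{l}; now {i, l}.
Read 'c': i→{i, j}, l→{j}; union {i, j}; ε-closure = {h, i, j}.
Read 'a': h→{i, j, l}, i→{j, l}, j→{h, j}; now {h, i, j, l}.
Read 'b': h→{i}, i→{m}, j→∅, l→{l}; now {i, l, m}.
Read 'b': i→{m}, l→{l}, m→{j}; union {j, l, m}; ε-closure = {h, i, j, l, m}.
Read 'c': h→{j, k, l}, i→{i, j}, j→{h, m}, l→{j}, m→{i, l}; now {h, i, j, k, l, m}.

{h, i, j, k, l, m}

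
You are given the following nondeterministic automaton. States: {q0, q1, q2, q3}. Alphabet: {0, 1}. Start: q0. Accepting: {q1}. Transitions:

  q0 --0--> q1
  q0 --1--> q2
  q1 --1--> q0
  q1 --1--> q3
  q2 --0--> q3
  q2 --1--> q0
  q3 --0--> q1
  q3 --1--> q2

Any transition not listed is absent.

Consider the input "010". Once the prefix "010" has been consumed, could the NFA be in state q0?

Start in {q0}.
Read '0': q0→{q1}; now {q1}.
Read '1': q1→{q0, q3}; now {q0, q3}.
Read '0': q0→{q1}, q3→{q1}; now {q1}.
State q0 is not in {q1}.

No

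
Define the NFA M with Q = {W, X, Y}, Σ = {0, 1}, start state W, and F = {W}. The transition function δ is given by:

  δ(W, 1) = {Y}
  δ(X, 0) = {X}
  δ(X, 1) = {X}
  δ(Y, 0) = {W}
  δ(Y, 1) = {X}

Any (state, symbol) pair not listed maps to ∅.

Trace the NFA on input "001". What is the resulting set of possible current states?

Start in {W}.
Read '0': {W} → ∅.
The set is empty and remains empty for the remaining 2 symbols.

∅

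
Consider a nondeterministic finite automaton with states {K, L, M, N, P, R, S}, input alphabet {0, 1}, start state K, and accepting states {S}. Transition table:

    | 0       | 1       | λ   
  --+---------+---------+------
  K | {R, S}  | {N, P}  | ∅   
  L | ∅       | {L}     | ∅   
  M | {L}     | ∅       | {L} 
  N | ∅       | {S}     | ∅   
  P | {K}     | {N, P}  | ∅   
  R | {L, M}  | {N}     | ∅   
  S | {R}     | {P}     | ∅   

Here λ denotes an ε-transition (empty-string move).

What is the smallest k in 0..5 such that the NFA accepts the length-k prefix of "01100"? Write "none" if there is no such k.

Start in {K}.
Read '0': K→{R, S}; now {R, S}.
None of the earlier sets intersect F, but {R, S} does.

1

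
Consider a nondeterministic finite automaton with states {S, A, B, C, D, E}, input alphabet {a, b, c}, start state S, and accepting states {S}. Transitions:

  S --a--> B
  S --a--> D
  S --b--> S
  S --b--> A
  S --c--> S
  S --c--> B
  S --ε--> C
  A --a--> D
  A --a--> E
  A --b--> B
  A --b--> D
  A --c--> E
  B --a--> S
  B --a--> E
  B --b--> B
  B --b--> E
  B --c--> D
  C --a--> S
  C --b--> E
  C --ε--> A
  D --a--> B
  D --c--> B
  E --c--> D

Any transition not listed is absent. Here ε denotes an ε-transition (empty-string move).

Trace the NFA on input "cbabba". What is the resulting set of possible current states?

{S, A, B, C, D, E}

Start: ε-closure({S}) = {S, A, C}.
Read 'c': {S, A, C} → {S, A, B, C, E}.
Read 'b': {S, A, B, C, E} → {S, A, B, C, D, E}.
Read 'a': {S, A, B, C, D, E} → {S, A, B, C, D, E}.
Read 'b': {S, A, B, C, D, E} → {S, A, B, C, D, E}.
Read 'b': {S, A, B, C, D, E} → {S, A, B, C, D, E}.
Read 'a': {S, A, B, C, D, E} → {S, A, B, C, D, E}.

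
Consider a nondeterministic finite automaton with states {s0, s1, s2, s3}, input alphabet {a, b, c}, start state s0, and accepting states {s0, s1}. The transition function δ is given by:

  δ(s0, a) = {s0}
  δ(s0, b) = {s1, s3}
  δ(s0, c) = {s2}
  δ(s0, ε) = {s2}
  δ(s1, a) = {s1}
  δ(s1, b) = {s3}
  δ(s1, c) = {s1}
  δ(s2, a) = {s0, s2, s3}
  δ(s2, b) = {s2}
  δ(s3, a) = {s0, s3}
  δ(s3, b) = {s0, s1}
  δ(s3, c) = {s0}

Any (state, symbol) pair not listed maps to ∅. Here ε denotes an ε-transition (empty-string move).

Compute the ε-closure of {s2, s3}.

Begin with {s2, s3}.
No ε-moves leave this set, so the closure equals the set itself.

{s2, s3}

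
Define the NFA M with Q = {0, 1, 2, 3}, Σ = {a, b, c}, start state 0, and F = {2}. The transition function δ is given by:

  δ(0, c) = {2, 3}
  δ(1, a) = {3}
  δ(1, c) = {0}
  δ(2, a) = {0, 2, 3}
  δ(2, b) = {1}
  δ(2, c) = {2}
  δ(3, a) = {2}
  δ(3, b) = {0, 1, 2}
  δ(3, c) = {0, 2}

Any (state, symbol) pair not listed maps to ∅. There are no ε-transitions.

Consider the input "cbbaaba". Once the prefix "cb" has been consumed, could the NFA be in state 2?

Start in {0}.
Read 'c': 0→{2, 3}; now {2, 3}.
Read 'b': 2→{1}, 3→{0, 1, 2}; now {0, 1, 2}.
State 2 is in {0, 1, 2}.

Yes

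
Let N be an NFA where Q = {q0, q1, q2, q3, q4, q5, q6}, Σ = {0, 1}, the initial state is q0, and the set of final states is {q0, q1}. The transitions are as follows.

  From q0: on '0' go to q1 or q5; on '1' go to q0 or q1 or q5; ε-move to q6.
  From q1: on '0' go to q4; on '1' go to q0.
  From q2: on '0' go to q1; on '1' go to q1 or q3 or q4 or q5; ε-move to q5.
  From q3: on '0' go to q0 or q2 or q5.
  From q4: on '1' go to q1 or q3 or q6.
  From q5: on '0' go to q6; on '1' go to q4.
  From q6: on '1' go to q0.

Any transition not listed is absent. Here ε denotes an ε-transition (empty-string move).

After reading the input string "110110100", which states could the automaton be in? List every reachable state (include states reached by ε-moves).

Start: ε-closure({q0}) = {q0, q6}.
Read '1': q0→{q0, q1, q5}, q6→{q0}; union {q0, q1, q5}; ε-closure = {q0, q1, q5, q6}.
Read '1': q0→{q0, q1, q5}, q1→{q0}, q5→{q4}, q6→{q0}; union {q0, q1, q4, q5}; ε-closure = {q0, q1, q4, q5, q6}.
Read '0': q0→{q1, q5}, q1→{q4}, q4→∅, q5→{q6}, q6→∅; now {q1, q4, q5, q6}.
Read '1': q1→{q0}, q4→{q1, q3, q6}, q5→{q4}, q6→{q0}; now {q0, q1, q3, q4, q6}.
Read '1': q0→{q0, q1, q5}, q1→{q0}, q3→∅, q4→{q1, q3, q6}, q6→{q0}; now {q0, q1, q3, q5, q6}.
Read '0': q0→{q1, q5}, q1→{q4}, q3→{q0, q2, q5}, q5→{q6}, q6→∅; now {q0, q1, q2, q4, q5, q6}.
Read '1': q0→{q0, q1, q5}, q1→{q0}, q2→{q1, q3, q4, q5}, q4→{q1, q3, q6}, q5→{q4}, q6→{q0}; now {q0, q1, q3, q4, q5, q6}.
Read '0': q0→{q1, q5}, q1→{q4}, q3→{q0, q2, q5}, q4→∅, q5→{q6}, q6→∅; now {q0, q1, q2, q4, q5, q6}.
Read '0': q0→{q1, q5}, q1→{q4}, q2→{q1}, q4→∅, q5→{q6}, q6→∅; now {q1, q4, q5, q6}.

{q1, q4, q5, q6}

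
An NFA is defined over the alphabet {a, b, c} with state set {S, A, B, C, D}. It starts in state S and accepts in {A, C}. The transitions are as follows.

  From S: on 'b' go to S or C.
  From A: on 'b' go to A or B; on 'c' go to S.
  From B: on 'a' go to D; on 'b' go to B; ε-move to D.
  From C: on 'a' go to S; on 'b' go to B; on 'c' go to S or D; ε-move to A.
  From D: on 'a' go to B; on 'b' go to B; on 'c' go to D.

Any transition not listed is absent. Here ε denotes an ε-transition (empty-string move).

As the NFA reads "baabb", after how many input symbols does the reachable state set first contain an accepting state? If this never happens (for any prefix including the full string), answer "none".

Start in {S}.
Read 'b': {S} → {S, A, C}.
None of the earlier sets intersect F, but {S, A, C} does.

1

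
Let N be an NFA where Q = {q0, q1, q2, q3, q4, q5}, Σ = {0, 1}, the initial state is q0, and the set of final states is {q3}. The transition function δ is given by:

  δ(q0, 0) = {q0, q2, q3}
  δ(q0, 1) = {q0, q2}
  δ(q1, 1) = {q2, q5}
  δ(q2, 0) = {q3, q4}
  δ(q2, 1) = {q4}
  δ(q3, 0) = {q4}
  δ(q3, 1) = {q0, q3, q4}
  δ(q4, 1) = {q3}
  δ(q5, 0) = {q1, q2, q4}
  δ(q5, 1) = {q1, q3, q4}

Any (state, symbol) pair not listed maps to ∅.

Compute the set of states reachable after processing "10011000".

Start in {q0}.
Read '1': q0→{q0, q2}; now {q0, q2}.
Read '0': q0→{q0, q2, q3}, q2→{q3, q4}; now {q0, q2, q3, q4}.
Read '0': q0→{q0, q2, q3}, q2→{q3, q4}, q3→{q4}, q4→∅; now {q0, q2, q3, q4}.
Read '1': q0→{q0, q2}, q2→{q4}, q3→{q0, q3, q4}, q4→{q3}; now {q0, q2, q3, q4}.
Read '1': q0→{q0, q2}, q2→{q4}, q3→{q0, q3, q4}, q4→{q3}; now {q0, q2, q3, q4}.
Read '0': q0→{q0, q2, q3}, q2→{q3, q4}, q3→{q4}, q4→∅; now {q0, q2, q3, q4}.
Read '0': q0→{q0, q2, q3}, q2→{q3, q4}, q3→{q4}, q4→∅; now {q0, q2, q3, q4}.
Read '0': q0→{q0, q2, q3}, q2→{q3, q4}, q3→{q4}, q4→∅; now {q0, q2, q3, q4}.

{q0, q2, q3, q4}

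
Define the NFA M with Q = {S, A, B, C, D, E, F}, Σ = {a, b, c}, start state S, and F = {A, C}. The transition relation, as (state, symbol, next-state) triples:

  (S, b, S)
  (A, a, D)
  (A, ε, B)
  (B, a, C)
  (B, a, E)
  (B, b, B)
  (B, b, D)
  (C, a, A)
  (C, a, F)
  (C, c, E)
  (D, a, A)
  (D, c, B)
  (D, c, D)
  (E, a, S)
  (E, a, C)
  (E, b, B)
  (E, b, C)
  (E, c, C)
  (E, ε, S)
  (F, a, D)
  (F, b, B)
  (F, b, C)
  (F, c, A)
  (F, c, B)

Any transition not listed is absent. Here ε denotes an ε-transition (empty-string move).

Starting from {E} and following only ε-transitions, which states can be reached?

{S, E}

Begin with {E}.
ε-move E → S; add S.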